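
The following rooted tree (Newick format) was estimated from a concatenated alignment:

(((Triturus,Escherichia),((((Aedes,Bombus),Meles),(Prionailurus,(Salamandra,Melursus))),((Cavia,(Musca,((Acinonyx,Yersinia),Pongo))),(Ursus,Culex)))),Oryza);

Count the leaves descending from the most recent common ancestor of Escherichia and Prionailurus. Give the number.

15

The MRCA of Escherichia and Prionailurus is the node subtending ((Triturus,Escherichia),((((Aedes,Bombus),Meles),(Prionailurus,(Salamandra,Melursus))),((Cavia,(Musca,((Acinonyx,Yersinia),Pongo))),(Ursus,Culex)))).
That clade contains 15 terminal taxa: Acinonyx, Aedes, Bombus, Cavia, Culex, Escherichia, Meles, Melursus, Musca, Pongo, Prionailurus, Salamandra, Triturus, Ursus, Yersinia.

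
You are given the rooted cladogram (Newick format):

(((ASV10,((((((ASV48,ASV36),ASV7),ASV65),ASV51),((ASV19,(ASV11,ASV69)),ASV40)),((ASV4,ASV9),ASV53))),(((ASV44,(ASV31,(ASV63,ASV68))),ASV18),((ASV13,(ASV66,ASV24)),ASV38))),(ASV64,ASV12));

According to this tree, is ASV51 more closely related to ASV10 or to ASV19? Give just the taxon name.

ASV19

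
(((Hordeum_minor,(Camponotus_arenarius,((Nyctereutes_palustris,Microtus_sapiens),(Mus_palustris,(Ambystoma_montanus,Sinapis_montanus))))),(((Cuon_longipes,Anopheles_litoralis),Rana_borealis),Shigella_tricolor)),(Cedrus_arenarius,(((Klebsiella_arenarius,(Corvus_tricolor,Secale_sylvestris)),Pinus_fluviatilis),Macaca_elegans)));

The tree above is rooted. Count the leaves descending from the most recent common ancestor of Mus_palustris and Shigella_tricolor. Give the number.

11

The MRCA of Mus_palustris and Shigella_tricolor is the node subtending ((Hordeum_minor,(Camponotus_arenarius,((Nyctereutes_palustris,Microtus_sapiens),(Mus_palustris,(Ambystoma_montanus,Sinapis_montanus))))),(((Cuon_longipes,Anopheles_litoralis),Rana_borealis),Shigella_tricolor)).
That clade contains 11 terminal taxa: Ambystoma_montanus, Anopheles_litoralis, Camponotus_arenarius, Cuon_longipes, Hordeum_minor, Microtus_sapiens, Mus_palustris, Nyctereutes_palustris, Rana_borealis, Shigella_tricolor, Sinapis_montanus.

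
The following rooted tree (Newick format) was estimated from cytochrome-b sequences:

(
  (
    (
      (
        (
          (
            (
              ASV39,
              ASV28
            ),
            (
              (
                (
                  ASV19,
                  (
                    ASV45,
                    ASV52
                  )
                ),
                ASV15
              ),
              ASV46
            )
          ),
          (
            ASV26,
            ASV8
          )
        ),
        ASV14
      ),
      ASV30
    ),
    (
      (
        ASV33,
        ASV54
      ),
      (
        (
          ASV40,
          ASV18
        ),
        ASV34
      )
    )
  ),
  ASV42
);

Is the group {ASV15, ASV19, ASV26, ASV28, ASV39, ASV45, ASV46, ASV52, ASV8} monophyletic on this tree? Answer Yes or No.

Yes

The most recent common ancestor of these taxa subtends (((ASV39,ASV28),(((ASV19,(ASV45,ASV52)),ASV15),ASV46)),(ASV26,ASV8)).
That clade has exactly 9 tips — every listed taxon and nothing else — so the group is monophyletic.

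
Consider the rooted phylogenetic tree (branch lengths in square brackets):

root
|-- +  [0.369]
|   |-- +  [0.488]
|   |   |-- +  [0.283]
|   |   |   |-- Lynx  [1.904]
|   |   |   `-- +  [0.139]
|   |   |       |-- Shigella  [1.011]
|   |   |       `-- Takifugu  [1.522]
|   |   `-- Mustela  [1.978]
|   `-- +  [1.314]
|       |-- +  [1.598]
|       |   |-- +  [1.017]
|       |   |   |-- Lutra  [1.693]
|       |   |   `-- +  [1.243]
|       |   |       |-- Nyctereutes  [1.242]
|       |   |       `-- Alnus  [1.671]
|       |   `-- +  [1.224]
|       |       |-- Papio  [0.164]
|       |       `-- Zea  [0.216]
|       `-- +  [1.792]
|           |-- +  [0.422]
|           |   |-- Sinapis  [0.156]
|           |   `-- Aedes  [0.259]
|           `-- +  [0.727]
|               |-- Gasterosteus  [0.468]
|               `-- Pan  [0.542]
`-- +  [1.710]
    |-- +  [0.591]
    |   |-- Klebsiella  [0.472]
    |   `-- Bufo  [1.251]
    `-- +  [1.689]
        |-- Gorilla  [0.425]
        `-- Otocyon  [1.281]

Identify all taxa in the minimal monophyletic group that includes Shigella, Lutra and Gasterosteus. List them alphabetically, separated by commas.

Aedes, Alnus, Gasterosteus, Lutra, Lynx, Mustela, Nyctereutes, Pan, Papio, Shigella, Sinapis, Takifugu, Zea

Tracing Shigella: it sits inside (Shigella,Takifugu).
Tracing Lutra: it sits inside (Lutra,(Nyctereutes,Alnus)).
Tracing Gasterosteus: it sits inside (Gasterosteus,Pan).
The smallest clade enclosing all 3 is (((Lynx,(Shigella,Takifugu)),Mustela),(((Lutra,(Nyctereutes,Alnus)),(Papio,Zea)),((Sinapis,Aedes),(Gasterosteus,Pan)))); the answer is its 13 terminal taxa in alphabetical order.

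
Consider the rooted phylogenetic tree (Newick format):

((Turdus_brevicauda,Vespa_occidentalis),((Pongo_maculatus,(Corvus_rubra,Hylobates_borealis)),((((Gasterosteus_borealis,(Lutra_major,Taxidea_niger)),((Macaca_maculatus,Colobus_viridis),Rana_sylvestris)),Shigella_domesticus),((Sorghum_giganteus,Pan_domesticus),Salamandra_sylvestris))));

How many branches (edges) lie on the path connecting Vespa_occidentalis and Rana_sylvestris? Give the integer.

The MRCA of Vespa_occidentalis and Rana_sylvestris is the root of the tree.
From Vespa_occidentalis up to that node: 2 branches. From Rana_sylvestris up to the same node: 6 branches. Total: 2 + 6 = 8.

8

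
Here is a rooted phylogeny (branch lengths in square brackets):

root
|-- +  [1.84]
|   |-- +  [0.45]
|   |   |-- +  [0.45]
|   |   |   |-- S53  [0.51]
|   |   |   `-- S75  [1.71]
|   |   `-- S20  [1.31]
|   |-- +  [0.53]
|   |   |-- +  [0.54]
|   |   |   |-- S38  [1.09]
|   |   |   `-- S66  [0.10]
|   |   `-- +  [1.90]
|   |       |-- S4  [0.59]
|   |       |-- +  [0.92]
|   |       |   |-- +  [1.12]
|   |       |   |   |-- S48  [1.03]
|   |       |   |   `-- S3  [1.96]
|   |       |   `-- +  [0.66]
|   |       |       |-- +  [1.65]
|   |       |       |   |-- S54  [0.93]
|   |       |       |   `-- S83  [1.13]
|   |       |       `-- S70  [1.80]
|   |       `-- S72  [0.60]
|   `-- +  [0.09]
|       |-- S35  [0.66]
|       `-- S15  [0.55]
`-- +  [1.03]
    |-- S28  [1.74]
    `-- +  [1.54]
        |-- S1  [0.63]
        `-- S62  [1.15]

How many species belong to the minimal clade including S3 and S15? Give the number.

14

The MRCA of S3 and S15 is the node subtending (((S53,S75),S20),((S38,S66),(S4,((S48,S3),((S54,S83),S70)),S72)),(S35,S15)).
That clade contains 14 terminal taxa: S15, S20, S3, S35, S38, S4, S48, S53, S54, S66, S70, S72, S75, S83.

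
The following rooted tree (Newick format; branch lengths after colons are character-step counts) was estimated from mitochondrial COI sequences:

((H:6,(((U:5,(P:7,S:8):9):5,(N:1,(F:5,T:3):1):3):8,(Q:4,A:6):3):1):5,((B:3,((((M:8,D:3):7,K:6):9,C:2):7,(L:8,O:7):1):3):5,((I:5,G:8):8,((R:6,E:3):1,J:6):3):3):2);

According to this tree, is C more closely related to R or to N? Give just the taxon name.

The MRCA of C and R subtends ((B,((((M,D),K),C),(L,O))),((I,G),((R,E),J))) (12 taxa).
The MRCA of C and N is the root, subtending the entire tree (21 taxa).
The first is nested inside the second, so C shares a more recent common ancestor with R.

R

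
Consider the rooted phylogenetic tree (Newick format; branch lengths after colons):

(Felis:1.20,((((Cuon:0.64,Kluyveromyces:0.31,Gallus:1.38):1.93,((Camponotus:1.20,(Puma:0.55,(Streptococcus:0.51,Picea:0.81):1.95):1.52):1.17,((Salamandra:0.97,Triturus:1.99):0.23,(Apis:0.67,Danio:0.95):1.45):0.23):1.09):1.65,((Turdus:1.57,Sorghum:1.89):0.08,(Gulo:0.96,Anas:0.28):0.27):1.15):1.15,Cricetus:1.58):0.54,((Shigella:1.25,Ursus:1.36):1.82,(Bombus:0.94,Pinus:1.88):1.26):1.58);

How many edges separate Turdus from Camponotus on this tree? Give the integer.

7

The MRCA of Turdus and Camponotus is the node subtending (((Cuon,Kluyveromyces,Gallus),((Camponotus,(Puma,(Streptococcus,Picea))),((Salamandra,Triturus),(Apis,Danio)))),((Turdus,Sorghum),(Gulo,Anas))).
From Turdus up to that node: 3 branches. From Camponotus up to the same node: 4 branches. Total: 3 + 4 = 7.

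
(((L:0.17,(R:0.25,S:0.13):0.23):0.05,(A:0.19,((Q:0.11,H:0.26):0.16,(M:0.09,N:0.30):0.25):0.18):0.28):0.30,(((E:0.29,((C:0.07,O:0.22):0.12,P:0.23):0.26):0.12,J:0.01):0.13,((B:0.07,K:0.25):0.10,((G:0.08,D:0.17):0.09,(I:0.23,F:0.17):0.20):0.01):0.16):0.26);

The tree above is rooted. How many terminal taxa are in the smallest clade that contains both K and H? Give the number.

19

The MRCA of K and H is the root, so the clade is the entire tree.
That clade contains 19 terminal taxa: A, B, C, D, E, F, G, H, I, J, K, L, M, N, O, P, Q, R, S.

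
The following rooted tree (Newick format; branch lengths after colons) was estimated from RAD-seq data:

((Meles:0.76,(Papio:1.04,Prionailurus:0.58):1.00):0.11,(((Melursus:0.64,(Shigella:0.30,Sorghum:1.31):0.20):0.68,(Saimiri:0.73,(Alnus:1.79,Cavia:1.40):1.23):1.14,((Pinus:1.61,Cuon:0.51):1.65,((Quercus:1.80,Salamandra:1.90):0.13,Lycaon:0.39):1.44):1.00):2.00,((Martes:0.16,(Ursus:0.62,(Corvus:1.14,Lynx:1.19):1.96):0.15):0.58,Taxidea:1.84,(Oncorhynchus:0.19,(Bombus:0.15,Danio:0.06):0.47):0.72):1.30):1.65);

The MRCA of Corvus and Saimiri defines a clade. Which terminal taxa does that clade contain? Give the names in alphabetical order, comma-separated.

Alnus, Bombus, Cavia, Corvus, Cuon, Danio, Lycaon, Lynx, Martes, Melursus, Oncorhynchus, Pinus, Quercus, Saimiri, Salamandra, Shigella, Sorghum, Taxidea, Ursus

Tracing Corvus: it sits inside (Corvus,Lynx).
Tracing Saimiri: it sits inside (Saimiri,(Alnus,Cavia)).
The smallest clade enclosing both is (((Melursus,(Shigella,Sorghum)),(Saimiri,(Alnus,Cavia)),((Pinus,Cuon),((Quercus,Salamandra),Lycaon))),((Martes,(Ursus,(Corvus,Lynx))),Taxidea,(Oncorhynchus,(Bombus,Danio)))); the answer is its 19 terminal taxa in alphabetical order.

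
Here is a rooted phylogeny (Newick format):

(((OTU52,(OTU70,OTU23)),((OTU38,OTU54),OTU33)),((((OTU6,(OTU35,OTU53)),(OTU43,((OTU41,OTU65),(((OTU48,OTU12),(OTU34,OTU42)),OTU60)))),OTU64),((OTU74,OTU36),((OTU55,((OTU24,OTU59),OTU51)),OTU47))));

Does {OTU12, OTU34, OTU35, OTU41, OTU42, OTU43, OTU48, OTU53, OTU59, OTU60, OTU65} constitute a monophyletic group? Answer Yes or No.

No

The MRCA of the listed taxa subtends ((((OTU6,(OTU35,OTU53)),(OTU43,((OTU41,OTU65),(((OTU48,OTU12),(OTU34,OTU42)),OTU60)))),OTU64),((OTU74,OTU36),((OTU55,((OTU24,OTU59),OTU51)),OTU47))).
That clade also contains OTU24, OTU36, OTU47, OTU51, OTU55, OTU6, OTU64, OTU74, which are not in the proposed group, so the group is not monophyletic.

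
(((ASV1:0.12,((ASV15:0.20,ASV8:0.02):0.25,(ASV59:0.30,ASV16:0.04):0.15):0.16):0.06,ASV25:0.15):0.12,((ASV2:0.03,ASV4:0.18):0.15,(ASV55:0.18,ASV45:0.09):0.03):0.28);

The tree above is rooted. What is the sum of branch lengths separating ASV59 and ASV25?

0.82

The path runs ASV59 → … → MRCA → … → ASV25; the MRCA is the node subtending ((ASV1,((ASV15,ASV8),(ASV59,ASV16))),ASV25).
Branch lengths along that path: 0.30 + 0.15 + 0.16 + 0.06 + 0.15 = 0.82.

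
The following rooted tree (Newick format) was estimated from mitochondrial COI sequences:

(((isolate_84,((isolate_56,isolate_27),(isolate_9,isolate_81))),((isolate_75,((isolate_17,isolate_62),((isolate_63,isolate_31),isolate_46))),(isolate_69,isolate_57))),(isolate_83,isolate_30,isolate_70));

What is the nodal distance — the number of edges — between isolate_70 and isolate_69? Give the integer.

6

The MRCA of isolate_70 and isolate_69 is the root of the tree.
From isolate_70 up to that node: 2 branches. From isolate_69 up to the same node: 4 branches. Total: 2 + 4 = 6.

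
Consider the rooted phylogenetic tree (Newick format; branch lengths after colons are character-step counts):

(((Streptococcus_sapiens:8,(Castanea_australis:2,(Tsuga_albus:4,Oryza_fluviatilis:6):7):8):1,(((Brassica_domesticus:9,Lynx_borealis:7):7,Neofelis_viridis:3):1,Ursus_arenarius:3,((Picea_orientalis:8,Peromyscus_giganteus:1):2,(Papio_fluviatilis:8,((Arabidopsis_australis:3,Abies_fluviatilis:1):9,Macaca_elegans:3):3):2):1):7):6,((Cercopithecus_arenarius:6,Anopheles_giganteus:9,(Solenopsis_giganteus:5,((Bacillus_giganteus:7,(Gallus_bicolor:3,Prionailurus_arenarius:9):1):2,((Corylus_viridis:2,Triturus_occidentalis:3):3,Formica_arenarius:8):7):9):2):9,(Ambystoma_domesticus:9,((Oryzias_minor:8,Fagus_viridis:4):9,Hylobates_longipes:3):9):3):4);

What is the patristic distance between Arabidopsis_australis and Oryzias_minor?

The path runs Arabidopsis_australis → … → MRCA → … → Oryzias_minor; the MRCA is the root of the tree.
Branch lengths along that path: 3 + 9 + 3 + 2 + 1 + 7 + 6 + 4 + 3 + 9 + 9 + 8 = 64.

64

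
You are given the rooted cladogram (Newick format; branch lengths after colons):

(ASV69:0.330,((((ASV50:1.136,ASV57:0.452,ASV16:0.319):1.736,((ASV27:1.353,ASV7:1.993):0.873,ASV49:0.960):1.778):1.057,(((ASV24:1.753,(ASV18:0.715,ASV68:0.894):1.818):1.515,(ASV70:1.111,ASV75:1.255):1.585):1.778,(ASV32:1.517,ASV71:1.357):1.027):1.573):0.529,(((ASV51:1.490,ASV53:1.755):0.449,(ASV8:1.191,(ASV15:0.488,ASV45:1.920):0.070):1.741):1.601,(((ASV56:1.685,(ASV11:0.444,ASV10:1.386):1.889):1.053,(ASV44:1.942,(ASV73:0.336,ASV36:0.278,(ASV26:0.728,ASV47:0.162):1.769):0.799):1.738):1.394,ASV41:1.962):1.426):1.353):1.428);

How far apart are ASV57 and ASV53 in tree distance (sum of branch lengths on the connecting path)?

The path runs ASV57 → … → MRCA → … → ASV53; the MRCA is the node subtending ((((ASV50,ASV57,ASV16),((ASV27,ASV7),ASV49)),(((ASV24,(ASV18,ASV68)),(ASV70,ASV75)),(ASV32,ASV71))),(((ASV51,ASV53),(ASV8,(ASV15,ASV45))),(((ASV56,(ASV11,ASV10)),(ASV44,(ASV73,ASV36,(ASV26,ASV47)))),ASV41))).
Branch lengths along that path: 0.452 + 1.736 + 1.057 + 0.529 + 1.353 + 1.601 + 0.449 + 1.755 = 8.932.

8.932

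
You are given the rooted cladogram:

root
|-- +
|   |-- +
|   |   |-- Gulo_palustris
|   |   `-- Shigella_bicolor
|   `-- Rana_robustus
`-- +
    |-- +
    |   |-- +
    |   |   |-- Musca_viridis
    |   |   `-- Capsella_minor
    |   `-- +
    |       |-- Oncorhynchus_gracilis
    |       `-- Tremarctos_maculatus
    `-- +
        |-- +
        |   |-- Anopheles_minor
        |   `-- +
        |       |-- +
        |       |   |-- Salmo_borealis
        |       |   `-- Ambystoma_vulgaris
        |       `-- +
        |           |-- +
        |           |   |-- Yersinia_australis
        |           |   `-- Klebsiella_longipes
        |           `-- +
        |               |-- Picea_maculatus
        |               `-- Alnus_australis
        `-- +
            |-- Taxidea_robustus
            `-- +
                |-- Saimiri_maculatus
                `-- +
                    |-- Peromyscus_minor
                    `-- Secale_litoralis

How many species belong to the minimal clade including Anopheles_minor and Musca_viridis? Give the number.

The MRCA of Anopheles_minor and Musca_viridis is the node subtending (((Musca_viridis,Capsella_minor),(Oncorhynchus_gracilis,Tremarctos_maculatus)),((Anopheles_minor,((Salmo_borealis,Ambystoma_vulgaris),((Yersinia_australis,Klebsiella_longipes),(Picea_maculatus,Alnus_australis)))),(Taxidea_robustus,(Saimiri_maculatus,(Peromyscus_minor,Secale_litoralis))))).
That clade contains 15 terminal taxa: Alnus_australis, Ambystoma_vulgaris, Anopheles_minor, Capsella_minor, Klebsiella_longipes, Musca_viridis, Oncorhynchus_gracilis, Peromyscus_minor, Picea_maculatus, Saimiri_maculatus, Salmo_borealis, Secale_litoralis, Taxidea_robustus, Tremarctos_maculatus, Yersinia_australis.

15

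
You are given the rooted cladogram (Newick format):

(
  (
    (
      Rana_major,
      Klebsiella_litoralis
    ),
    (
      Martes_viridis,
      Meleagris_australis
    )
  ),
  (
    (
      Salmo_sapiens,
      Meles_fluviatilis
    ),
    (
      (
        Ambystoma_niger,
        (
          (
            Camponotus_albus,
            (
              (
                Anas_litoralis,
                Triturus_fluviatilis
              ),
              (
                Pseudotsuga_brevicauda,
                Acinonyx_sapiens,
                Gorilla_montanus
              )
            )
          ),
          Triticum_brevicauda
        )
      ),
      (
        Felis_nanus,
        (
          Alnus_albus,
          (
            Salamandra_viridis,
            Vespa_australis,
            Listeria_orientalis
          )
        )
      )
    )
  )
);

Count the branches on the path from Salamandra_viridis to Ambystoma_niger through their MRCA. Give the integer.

The MRCA of Salamandra_viridis and Ambystoma_niger is the node subtending ((Ambystoma_niger,((Camponotus_albus,((Anas_litoralis,Triturus_fluviatilis),(Pseudotsuga_brevicauda,Acinonyx_sapiens,Gorilla_montanus))),Triticum_brevicauda)),(Felis_nanus,(Alnus_albus,(Salamandra_viridis,Vespa_australis,Listeria_orientalis)))).
From Salamandra_viridis up to that node: 4 branches. From Ambystoma_niger up to the same node: 2 branches. Total: 4 + 2 = 6.

6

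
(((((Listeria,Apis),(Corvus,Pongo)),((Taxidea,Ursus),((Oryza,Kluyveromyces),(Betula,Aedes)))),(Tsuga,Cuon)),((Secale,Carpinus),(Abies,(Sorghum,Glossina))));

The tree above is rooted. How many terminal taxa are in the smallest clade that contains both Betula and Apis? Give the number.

The MRCA of Betula and Apis is the node subtending (((Listeria,Apis),(Corvus,Pongo)),((Taxidea,Ursus),((Oryza,Kluyveromyces),(Betula,Aedes)))).
That clade contains 10 terminal taxa: Aedes, Apis, Betula, Corvus, Kluyveromyces, Listeria, Oryza, Pongo, Taxidea, Ursus.

10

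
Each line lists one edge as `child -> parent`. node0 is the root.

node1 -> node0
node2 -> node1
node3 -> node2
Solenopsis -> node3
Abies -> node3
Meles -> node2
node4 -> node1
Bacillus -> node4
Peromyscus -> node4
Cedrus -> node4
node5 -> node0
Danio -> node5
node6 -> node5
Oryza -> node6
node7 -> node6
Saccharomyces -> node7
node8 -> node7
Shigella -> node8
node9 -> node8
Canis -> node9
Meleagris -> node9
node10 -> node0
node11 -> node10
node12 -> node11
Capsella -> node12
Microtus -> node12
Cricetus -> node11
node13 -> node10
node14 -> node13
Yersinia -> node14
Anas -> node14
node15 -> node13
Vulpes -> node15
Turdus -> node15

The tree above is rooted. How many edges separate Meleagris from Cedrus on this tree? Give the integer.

9

The MRCA of Meleagris and Cedrus is the root of the tree.
From Meleagris up to that node: 6 branches. From Cedrus up to the same node: 3 branches. Total: 6 + 3 = 9.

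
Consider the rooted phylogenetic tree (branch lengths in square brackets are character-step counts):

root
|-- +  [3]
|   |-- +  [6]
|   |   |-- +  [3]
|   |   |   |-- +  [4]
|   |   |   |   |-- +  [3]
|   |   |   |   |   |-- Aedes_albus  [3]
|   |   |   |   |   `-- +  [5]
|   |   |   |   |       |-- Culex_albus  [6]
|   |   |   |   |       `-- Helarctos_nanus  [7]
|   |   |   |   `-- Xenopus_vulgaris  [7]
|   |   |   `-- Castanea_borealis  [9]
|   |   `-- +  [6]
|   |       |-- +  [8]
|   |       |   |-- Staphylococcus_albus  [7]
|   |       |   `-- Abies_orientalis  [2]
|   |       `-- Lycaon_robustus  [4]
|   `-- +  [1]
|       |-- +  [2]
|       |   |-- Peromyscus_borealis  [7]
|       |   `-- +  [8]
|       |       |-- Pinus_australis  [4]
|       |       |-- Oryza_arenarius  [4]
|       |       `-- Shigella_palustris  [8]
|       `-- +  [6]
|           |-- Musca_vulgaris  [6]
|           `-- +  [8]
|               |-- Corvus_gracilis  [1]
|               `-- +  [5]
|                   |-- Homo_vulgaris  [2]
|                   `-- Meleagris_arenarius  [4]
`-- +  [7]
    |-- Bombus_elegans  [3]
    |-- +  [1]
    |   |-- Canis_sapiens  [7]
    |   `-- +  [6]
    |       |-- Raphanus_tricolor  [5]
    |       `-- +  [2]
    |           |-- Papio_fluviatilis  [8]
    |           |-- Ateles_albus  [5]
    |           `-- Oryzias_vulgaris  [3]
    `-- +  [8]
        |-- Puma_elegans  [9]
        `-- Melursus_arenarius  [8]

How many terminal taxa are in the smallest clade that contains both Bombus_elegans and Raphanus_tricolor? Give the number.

8

The MRCA of Bombus_elegans and Raphanus_tricolor is the node subtending (Bombus_elegans,(Canis_sapiens,(Raphanus_tricolor,(Papio_fluviatilis,Ateles_albus,Oryzias_vulgaris))),(Puma_elegans,Melursus_arenarius)).
That clade contains 8 terminal taxa: Ateles_albus, Bombus_elegans, Canis_sapiens, Melursus_arenarius, Oryzias_vulgaris, Papio_fluviatilis, Puma_elegans, Raphanus_tricolor.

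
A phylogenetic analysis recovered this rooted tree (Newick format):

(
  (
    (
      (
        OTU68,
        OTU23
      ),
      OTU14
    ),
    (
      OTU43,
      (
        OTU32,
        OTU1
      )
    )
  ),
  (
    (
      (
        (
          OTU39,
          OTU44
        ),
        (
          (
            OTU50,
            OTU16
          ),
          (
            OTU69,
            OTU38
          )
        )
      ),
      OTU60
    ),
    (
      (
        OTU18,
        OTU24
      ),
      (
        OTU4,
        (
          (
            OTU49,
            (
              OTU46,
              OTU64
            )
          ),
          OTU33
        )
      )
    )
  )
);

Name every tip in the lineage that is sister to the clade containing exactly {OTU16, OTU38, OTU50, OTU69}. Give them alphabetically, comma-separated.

The clade containing exactly {OTU16, OTU38, OTU50, OTU69} attaches to the tree at the node subtending ((OTU39,OTU44),((OTU50,OTU16),(OTU69,OTU38))).
The other lineage descending from that same node — the sister group — is (OTU39,OTU44); its 2 tips in alphabetical order are the answer.

OTU39, OTU44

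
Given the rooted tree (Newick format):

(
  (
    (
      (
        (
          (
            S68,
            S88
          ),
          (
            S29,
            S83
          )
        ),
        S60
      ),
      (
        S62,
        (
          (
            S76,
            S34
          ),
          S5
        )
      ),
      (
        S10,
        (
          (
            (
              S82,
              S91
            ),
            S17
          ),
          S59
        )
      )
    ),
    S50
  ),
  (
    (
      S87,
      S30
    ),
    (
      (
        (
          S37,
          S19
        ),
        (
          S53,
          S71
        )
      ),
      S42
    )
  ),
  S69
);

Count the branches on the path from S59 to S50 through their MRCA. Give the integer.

5

The MRCA of S59 and S50 is the node subtending (((((S68,S88),(S29,S83)),S60),(S62,((S76,S34),S5)),(S10,(((S82,S91),S17),S59))),S50).
From S59 up to that node: 4 branches. From S50 up to the same node: 1 branch. Total: 4 + 1 = 5.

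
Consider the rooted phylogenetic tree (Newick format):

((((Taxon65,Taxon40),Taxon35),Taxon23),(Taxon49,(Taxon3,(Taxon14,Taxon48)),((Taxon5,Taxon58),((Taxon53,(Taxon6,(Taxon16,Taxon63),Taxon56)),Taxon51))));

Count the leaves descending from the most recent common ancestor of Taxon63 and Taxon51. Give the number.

The MRCA of Taxon63 and Taxon51 is the node subtending ((Taxon53,(Taxon6,(Taxon16,Taxon63),Taxon56)),Taxon51).
That clade contains 6 terminal taxa: Taxon16, Taxon51, Taxon53, Taxon56, Taxon6, Taxon63.

6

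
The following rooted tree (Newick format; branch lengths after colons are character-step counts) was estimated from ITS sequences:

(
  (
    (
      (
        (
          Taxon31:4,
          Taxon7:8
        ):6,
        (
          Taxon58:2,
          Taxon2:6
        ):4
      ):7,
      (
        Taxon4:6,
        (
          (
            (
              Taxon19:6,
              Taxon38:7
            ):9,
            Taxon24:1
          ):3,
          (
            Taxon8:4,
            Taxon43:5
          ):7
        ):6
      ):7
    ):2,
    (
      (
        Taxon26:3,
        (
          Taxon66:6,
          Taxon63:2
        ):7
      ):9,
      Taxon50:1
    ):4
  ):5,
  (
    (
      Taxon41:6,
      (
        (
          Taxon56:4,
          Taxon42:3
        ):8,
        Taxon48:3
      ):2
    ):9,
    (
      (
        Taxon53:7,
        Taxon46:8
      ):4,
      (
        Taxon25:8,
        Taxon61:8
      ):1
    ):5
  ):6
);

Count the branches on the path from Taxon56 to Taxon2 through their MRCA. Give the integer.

10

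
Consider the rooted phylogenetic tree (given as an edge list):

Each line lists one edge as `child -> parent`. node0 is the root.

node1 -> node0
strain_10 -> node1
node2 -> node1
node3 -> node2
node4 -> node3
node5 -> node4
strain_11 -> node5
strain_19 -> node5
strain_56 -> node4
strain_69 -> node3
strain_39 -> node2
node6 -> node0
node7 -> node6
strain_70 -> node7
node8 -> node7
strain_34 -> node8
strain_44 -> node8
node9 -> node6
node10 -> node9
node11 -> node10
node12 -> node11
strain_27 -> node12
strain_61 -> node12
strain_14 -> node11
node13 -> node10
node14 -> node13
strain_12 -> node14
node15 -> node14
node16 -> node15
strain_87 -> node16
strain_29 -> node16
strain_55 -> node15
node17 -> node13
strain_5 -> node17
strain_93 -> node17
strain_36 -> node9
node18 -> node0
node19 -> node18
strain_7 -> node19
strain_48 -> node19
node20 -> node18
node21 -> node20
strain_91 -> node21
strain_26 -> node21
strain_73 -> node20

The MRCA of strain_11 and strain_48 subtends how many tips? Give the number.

The MRCA of strain_11 and strain_48 is the root, so the clade is the entire tree.
That clade contains 24 terminal taxa: strain_10, strain_11, strain_12, strain_14, strain_19, strain_26, strain_27, strain_29, strain_34, strain_36, strain_39, strain_44, strain_48, strain_5, strain_55, strain_56, strain_61, strain_69, strain_7, strain_70, strain_73, strain_87, strain_91, strain_93.

24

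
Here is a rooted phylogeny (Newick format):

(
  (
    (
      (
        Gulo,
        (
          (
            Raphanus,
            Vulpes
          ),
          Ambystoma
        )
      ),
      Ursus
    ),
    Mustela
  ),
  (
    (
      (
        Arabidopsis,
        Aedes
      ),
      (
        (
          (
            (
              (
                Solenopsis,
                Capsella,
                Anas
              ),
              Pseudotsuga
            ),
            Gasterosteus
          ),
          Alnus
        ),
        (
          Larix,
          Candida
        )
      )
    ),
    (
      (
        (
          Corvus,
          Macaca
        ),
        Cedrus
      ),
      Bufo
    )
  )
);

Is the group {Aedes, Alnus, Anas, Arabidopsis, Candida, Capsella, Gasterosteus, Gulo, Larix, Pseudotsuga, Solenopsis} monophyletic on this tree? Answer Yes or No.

No

The MRCA of the listed taxa is the root, so the smallest clade containing them is the whole tree.
That clade also contains Ambystoma, Bufo, Cedrus, Corvus, Macaca, Mustela, Raphanus, Ursus, Vulpes, which are not in the proposed group, so the group is not monophyletic.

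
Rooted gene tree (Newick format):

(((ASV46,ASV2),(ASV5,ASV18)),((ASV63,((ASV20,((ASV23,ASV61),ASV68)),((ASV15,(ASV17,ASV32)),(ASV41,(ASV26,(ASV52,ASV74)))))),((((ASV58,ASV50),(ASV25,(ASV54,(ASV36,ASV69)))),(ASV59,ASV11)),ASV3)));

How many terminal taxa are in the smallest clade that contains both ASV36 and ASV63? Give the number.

The MRCA of ASV36 and ASV63 is the node subtending ((ASV63,((ASV20,((ASV23,ASV61),ASV68)),((ASV15,(ASV17,ASV32)),(ASV41,(ASV26,(ASV52,ASV74)))))),((((ASV58,ASV50),(ASV25,(ASV54,(ASV36,ASV69)))),(ASV59,ASV11)),ASV3)).
That clade contains 21 terminal taxa: ASV11, ASV15, ASV17, ASV20, ASV23, ASV25, ASV26, ASV3, ASV32, ASV36, ASV41, ASV50, ASV52, ASV54, ASV58, ASV59, ASV61, ASV63, ASV68, ASV69, ASV74.

21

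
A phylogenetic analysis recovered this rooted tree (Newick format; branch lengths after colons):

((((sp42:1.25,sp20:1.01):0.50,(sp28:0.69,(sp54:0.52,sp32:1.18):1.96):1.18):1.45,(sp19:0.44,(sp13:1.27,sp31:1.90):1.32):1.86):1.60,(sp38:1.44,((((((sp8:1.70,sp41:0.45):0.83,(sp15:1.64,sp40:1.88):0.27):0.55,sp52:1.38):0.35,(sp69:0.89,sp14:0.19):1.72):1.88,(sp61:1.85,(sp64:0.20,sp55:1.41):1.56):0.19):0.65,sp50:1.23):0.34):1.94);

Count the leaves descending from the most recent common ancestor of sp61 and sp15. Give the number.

The MRCA of sp61 and sp15 is the node subtending (((((sp8,sp41),(sp15,sp40)),sp52),(sp69,sp14)),(sp61,(sp64,sp55))).
That clade contains 10 terminal taxa: sp14, sp15, sp40, sp41, sp52, sp55, sp61, sp64, sp69, sp8.

10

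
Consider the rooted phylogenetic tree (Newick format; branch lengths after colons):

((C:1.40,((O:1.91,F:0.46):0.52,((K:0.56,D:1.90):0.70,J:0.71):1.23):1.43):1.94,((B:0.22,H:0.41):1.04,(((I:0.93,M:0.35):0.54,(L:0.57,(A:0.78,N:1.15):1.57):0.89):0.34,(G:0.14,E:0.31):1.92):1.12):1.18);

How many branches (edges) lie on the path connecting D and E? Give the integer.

The MRCA of D and E is the root of the tree.
From D up to that node: 5 branches. From E up to the same node: 4 branches. Total: 5 + 4 = 9.

9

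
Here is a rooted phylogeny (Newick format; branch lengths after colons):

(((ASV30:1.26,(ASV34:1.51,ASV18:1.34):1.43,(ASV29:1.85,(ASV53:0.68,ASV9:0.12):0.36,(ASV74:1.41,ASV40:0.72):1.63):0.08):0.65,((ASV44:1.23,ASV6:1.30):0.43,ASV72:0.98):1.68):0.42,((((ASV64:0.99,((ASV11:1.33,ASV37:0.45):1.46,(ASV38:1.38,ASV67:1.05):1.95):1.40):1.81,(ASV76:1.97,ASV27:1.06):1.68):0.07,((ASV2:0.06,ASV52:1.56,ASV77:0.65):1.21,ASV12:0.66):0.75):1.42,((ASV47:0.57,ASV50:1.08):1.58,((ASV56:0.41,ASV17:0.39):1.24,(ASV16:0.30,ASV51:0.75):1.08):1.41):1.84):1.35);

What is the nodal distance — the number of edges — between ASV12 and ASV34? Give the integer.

8

The MRCA of ASV12 and ASV34 is the root of the tree.
From ASV12 up to that node: 4 branches. From ASV34 up to the same node: 4 branches. Total: 4 + 4 = 8.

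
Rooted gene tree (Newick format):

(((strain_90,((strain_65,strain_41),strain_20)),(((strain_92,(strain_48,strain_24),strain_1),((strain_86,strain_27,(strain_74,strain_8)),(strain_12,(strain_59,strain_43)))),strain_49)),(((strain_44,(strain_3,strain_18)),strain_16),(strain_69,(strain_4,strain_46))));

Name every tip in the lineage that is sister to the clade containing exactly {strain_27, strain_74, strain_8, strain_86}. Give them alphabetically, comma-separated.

strain_12, strain_43, strain_59

The clade containing exactly {strain_27, strain_74, strain_8, strain_86} attaches to the tree at the node subtending ((strain_86,strain_27,(strain_74,strain_8)),(strain_12,(strain_59,strain_43))).
The other lineage descending from that same node — the sister group — is (strain_12,(strain_59,strain_43)); its 3 tips in alphabetical order are the answer.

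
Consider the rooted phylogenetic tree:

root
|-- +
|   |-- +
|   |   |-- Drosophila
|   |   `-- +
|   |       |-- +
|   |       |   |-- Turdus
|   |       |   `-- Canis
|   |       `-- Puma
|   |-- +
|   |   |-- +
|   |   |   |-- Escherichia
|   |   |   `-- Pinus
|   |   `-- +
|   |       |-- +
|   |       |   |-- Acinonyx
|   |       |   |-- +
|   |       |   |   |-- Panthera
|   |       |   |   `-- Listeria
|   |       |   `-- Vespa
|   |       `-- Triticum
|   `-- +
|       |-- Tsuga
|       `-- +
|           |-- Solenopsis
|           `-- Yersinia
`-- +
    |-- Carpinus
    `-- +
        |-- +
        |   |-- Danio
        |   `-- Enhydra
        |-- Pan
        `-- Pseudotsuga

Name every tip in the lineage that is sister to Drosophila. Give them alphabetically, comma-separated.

Canis, Puma, Turdus

Drosophila attaches to the tree at the node subtending (Drosophila,((Turdus,Canis),Puma)).
The other lineage descending from that same node — the sister group — is ((Turdus,Canis),Puma); its 3 tips in alphabetical order are the answer.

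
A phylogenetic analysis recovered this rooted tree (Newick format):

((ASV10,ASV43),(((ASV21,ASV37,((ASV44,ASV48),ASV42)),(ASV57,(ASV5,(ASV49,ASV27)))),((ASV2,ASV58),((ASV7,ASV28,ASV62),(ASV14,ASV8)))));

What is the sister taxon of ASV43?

ASV43 attaches to the tree at the node subtending (ASV10,ASV43).
The other lineage descending from that same node — the sister group — is the single tip ASV10.

ASV10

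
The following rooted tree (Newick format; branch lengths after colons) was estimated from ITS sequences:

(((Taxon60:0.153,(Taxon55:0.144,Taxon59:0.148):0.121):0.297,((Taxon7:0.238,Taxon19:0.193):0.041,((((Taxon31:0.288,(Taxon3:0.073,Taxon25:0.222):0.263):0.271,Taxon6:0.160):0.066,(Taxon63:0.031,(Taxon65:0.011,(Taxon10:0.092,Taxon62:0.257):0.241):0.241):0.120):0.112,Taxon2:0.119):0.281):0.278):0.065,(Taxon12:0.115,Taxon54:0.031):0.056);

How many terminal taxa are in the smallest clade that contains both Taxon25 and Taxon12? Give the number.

16

The MRCA of Taxon25 and Taxon12 is the root, so the clade is the entire tree.
That clade contains 16 terminal taxa: Taxon10, Taxon12, Taxon19, Taxon2, Taxon25, Taxon3, Taxon31, Taxon54, Taxon55, Taxon59, Taxon6, Taxon60, Taxon62, Taxon63, Taxon65, Taxon7.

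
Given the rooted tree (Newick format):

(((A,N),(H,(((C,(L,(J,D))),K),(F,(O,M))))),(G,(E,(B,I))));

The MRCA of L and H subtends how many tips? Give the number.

9

The MRCA of L and H is the node subtending (H,(((C,(L,(J,D))),K),(F,(O,M)))).
That clade contains 9 terminal taxa: C, D, F, H, J, K, L, M, O.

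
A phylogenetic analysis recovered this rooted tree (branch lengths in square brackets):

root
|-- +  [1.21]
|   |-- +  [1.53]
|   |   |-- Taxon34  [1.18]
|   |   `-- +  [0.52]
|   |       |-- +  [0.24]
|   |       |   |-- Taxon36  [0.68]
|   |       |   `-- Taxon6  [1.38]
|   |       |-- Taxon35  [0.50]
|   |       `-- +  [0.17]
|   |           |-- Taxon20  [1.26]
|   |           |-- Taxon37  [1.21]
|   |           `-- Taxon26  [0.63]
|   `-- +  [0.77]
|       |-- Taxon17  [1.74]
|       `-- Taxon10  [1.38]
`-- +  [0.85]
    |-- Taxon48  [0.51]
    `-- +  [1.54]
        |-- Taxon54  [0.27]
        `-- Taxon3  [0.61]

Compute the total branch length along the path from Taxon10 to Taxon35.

4.70

The path runs Taxon10 → … → MRCA → … → Taxon35; the MRCA is the node subtending ((Taxon34,((Taxon36,Taxon6),Taxon35,(Taxon20,Taxon37,Taxon26))),(Taxon17,Taxon10)).
Branch lengths along that path: 1.38 + 0.77 + 1.53 + 0.52 + 0.50 = 4.70.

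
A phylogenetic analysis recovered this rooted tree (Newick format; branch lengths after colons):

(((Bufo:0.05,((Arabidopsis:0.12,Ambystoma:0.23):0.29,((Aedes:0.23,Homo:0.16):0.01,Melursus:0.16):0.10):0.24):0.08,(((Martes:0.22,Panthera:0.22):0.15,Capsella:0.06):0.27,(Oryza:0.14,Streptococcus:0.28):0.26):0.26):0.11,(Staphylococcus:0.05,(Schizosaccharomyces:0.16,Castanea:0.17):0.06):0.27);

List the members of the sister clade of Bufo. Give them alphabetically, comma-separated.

Bufo attaches to the tree at the node subtending (Bufo,((Arabidopsis,Ambystoma),((Aedes,Homo),Melursus))).
The other lineage descending from that same node — the sister group — is ((Arabidopsis,Ambystoma),((Aedes,Homo),Melursus)); its 5 tips in alphabetical order are the answer.

Aedes, Ambystoma, Arabidopsis, Homo, Melursus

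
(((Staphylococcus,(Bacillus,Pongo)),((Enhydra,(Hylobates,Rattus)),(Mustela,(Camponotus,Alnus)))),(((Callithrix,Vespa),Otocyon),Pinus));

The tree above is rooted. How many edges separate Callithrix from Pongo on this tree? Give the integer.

8

The MRCA of Callithrix and Pongo is the root of the tree.
From Callithrix up to that node: 4 branches. From Pongo up to the same node: 4 branches. Total: 4 + 4 = 8.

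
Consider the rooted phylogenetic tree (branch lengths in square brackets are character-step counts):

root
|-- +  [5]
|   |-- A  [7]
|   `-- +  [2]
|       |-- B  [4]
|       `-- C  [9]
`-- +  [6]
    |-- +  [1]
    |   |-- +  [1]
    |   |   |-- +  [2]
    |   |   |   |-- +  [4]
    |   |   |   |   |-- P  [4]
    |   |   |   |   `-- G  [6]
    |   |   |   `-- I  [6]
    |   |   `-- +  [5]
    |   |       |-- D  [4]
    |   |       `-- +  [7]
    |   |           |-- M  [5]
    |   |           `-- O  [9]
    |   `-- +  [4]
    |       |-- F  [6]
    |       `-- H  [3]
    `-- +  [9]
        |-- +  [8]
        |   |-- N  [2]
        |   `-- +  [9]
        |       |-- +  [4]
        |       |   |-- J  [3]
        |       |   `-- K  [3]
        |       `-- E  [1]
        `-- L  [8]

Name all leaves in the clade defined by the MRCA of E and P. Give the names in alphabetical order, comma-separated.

D, E, F, G, H, I, J, K, L, M, N, O, P

Tracing E: it sits inside ((J,K),E).
Tracing P: it sits inside (P,G).
The smallest clade enclosing both is (((((P,G),I),(D,(M,O))),(F,H)),((N,((J,K),E)),L)); the answer is its 13 terminal taxa in alphabetical order.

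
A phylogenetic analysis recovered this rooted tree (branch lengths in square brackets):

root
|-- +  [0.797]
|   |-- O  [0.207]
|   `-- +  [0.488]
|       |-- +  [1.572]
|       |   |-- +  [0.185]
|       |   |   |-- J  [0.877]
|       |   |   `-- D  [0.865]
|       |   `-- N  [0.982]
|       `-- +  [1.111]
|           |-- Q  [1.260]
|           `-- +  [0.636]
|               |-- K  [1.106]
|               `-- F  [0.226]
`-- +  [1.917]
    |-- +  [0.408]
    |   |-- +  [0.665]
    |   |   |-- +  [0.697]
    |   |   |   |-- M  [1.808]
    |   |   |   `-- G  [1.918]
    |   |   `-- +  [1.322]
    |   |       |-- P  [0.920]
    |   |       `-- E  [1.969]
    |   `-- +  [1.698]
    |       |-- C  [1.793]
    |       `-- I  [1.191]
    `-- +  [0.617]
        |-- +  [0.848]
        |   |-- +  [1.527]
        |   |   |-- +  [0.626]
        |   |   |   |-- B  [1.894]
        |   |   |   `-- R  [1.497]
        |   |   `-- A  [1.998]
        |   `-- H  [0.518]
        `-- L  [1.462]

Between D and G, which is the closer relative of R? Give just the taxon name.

The MRCA of R and G subtends ((((M,G),(P,E)),(C,I)),((((B,R),A),H),L)) (11 taxa).
The MRCA of R and D is the root, subtending the entire tree (18 taxa).
The first is nested inside the second, so R shares a more recent common ancestor with G.

G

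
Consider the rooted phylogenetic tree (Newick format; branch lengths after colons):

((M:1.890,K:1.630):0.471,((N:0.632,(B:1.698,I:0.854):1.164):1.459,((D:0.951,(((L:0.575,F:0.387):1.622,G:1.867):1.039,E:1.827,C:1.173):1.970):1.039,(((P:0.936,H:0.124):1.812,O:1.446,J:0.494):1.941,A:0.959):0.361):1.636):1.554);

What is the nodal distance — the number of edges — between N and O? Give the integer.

The MRCA of N and O is the node subtending ((N,(B,I)),((D,(((L,F),G),E,C)),(((P,H),O,J),A))).
From N up to that node: 2 branches. From O up to the same node: 4 branches. Total: 2 + 4 = 6.

6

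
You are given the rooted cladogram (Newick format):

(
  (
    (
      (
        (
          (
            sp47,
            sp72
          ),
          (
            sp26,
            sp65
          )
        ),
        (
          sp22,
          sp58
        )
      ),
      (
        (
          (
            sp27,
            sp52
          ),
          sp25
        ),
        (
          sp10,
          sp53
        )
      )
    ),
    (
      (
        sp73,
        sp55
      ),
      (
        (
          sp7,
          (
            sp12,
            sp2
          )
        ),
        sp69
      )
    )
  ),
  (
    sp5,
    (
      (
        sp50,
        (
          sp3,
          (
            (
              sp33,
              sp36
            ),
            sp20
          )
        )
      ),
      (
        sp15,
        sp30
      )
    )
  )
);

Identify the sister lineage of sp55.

sp73

sp55 attaches to the tree at the node subtending (sp73,sp55).
The other lineage descending from that same node — the sister group — is the single tip sp73.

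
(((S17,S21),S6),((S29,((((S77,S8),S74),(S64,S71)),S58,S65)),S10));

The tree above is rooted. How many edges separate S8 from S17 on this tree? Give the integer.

10

The MRCA of S8 and S17 is the root of the tree.
From S8 up to that node: 7 branches. From S17 up to the same node: 3 branches. Total: 7 + 3 = 10.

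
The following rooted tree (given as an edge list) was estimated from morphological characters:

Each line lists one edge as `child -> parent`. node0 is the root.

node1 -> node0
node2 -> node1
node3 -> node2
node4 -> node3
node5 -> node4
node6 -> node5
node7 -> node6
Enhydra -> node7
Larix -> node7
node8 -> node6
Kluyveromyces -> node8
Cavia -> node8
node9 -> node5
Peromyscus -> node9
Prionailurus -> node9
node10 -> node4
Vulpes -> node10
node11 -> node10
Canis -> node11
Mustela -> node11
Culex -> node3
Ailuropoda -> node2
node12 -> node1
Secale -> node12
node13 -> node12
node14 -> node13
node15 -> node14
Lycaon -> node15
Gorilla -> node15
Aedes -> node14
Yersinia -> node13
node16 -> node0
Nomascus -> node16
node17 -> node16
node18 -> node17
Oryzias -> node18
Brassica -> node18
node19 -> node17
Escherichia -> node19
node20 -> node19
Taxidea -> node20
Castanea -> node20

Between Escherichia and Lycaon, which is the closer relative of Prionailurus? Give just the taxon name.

Lycaon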